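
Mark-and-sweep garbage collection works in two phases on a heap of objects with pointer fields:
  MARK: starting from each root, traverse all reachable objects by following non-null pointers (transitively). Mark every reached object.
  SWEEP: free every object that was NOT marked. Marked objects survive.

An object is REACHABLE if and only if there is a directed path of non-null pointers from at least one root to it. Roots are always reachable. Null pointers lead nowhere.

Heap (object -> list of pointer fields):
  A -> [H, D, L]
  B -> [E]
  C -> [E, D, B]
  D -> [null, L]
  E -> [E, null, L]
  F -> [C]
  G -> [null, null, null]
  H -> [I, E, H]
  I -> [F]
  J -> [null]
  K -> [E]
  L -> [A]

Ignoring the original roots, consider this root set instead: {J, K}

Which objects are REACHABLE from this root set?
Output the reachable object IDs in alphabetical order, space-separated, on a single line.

Answer: A B C D E F H I J K L

Derivation:
Roots: J K
Mark J: refs=null, marked=J
Mark K: refs=E, marked=J K
Mark E: refs=E null L, marked=E J K
Mark L: refs=A, marked=E J K L
Mark A: refs=H D L, marked=A E J K L
Mark H: refs=I E H, marked=A E H J K L
Mark D: refs=null L, marked=A D E H J K L
Mark I: refs=F, marked=A D E H I J K L
Mark F: refs=C, marked=A D E F H I J K L
Mark C: refs=E D B, marked=A C D E F H I J K L
Mark B: refs=E, marked=A B C D E F H I J K L
Unmarked (collected): G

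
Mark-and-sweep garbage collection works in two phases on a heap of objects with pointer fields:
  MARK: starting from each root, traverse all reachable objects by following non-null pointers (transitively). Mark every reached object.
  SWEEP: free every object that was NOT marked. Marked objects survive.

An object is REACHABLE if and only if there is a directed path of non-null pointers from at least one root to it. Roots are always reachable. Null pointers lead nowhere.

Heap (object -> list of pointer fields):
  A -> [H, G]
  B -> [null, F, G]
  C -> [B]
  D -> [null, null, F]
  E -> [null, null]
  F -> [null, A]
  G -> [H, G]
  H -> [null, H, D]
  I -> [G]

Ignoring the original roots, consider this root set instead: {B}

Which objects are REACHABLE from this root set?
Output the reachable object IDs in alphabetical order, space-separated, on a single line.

Roots: B
Mark B: refs=null F G, marked=B
Mark F: refs=null A, marked=B F
Mark G: refs=H G, marked=B F G
Mark A: refs=H G, marked=A B F G
Mark H: refs=null H D, marked=A B F G H
Mark D: refs=null null F, marked=A B D F G H
Unmarked (collected): C E I

Answer: A B D F G H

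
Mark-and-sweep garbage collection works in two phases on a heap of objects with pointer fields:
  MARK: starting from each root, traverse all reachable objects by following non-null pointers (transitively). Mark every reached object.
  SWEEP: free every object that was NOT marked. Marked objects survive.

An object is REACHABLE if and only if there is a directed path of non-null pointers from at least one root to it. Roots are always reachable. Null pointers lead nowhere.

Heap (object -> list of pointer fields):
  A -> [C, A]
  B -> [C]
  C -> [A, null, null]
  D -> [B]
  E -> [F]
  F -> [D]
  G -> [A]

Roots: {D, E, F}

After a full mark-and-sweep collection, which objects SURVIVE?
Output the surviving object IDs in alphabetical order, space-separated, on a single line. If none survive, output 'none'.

Answer: A B C D E F

Derivation:
Roots: D E F
Mark D: refs=B, marked=D
Mark E: refs=F, marked=D E
Mark F: refs=D, marked=D E F
Mark B: refs=C, marked=B D E F
Mark C: refs=A null null, marked=B C D E F
Mark A: refs=C A, marked=A B C D E F
Unmarked (collected): G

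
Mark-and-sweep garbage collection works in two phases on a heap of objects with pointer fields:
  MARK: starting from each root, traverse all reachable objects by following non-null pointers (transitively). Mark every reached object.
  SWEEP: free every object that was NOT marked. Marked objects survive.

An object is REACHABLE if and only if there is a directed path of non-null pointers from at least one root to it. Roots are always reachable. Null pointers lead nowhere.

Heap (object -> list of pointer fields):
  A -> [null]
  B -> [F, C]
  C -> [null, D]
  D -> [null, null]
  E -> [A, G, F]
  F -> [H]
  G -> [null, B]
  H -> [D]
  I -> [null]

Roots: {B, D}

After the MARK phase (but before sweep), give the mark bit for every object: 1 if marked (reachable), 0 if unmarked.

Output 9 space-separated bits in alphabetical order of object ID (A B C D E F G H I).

Answer: 0 1 1 1 0 1 0 1 0

Derivation:
Roots: B D
Mark B: refs=F C, marked=B
Mark D: refs=null null, marked=B D
Mark F: refs=H, marked=B D F
Mark C: refs=null D, marked=B C D F
Mark H: refs=D, marked=B C D F H
Unmarked (collected): A E G I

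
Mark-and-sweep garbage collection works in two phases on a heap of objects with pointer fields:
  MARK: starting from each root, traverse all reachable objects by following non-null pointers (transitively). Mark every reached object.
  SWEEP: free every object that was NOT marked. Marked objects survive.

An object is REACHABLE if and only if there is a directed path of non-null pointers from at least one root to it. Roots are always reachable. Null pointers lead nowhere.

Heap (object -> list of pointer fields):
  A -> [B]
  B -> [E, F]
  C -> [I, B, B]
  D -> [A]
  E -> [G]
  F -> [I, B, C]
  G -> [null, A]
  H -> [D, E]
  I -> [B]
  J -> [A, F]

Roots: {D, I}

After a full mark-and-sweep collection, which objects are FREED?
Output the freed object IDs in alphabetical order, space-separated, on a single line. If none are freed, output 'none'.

Answer: H J

Derivation:
Roots: D I
Mark D: refs=A, marked=D
Mark I: refs=B, marked=D I
Mark A: refs=B, marked=A D I
Mark B: refs=E F, marked=A B D I
Mark E: refs=G, marked=A B D E I
Mark F: refs=I B C, marked=A B D E F I
Mark G: refs=null A, marked=A B D E F G I
Mark C: refs=I B B, marked=A B C D E F G I
Unmarked (collected): H J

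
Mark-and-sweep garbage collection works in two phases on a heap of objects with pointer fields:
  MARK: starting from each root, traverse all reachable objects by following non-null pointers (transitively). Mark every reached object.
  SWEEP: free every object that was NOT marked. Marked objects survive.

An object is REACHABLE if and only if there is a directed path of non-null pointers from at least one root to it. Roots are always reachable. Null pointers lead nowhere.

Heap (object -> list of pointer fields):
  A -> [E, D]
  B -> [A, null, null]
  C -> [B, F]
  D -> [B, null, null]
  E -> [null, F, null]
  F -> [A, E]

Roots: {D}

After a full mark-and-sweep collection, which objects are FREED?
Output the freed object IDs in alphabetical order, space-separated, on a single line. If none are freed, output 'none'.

Answer: C

Derivation:
Roots: D
Mark D: refs=B null null, marked=D
Mark B: refs=A null null, marked=B D
Mark A: refs=E D, marked=A B D
Mark E: refs=null F null, marked=A B D E
Mark F: refs=A E, marked=A B D E F
Unmarked (collected): C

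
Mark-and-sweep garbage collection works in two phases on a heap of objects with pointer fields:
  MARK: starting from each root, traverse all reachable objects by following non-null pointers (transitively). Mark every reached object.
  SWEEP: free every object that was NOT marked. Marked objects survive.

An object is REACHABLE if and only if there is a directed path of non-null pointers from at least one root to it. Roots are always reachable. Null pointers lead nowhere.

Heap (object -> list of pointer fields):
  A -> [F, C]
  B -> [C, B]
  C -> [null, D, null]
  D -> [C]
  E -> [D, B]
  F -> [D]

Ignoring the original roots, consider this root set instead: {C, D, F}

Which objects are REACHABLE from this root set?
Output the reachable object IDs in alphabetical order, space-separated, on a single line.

Roots: C D F
Mark C: refs=null D null, marked=C
Mark D: refs=C, marked=C D
Mark F: refs=D, marked=C D F
Unmarked (collected): A B E

Answer: C D F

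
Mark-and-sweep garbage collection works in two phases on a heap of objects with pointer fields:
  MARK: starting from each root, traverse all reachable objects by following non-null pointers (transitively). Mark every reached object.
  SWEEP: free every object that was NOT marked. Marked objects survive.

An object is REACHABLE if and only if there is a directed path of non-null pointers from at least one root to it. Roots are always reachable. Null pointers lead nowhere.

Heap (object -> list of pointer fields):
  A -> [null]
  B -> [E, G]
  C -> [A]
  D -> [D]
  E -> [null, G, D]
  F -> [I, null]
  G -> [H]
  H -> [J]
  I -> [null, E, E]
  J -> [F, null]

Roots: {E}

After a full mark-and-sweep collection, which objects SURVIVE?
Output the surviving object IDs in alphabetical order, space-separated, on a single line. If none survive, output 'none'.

Roots: E
Mark E: refs=null G D, marked=E
Mark G: refs=H, marked=E G
Mark D: refs=D, marked=D E G
Mark H: refs=J, marked=D E G H
Mark J: refs=F null, marked=D E G H J
Mark F: refs=I null, marked=D E F G H J
Mark I: refs=null E E, marked=D E F G H I J
Unmarked (collected): A B C

Answer: D E F G H I J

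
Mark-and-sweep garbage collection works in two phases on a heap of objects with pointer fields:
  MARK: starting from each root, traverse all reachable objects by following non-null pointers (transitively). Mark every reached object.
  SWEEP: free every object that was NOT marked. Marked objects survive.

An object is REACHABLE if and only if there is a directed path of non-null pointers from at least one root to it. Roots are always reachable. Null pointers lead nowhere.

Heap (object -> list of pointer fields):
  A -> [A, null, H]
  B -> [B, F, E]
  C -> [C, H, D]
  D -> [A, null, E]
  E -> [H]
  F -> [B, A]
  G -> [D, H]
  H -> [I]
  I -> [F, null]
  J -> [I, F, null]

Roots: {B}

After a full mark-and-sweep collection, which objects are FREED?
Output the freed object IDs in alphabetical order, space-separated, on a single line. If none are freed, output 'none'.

Answer: C D G J

Derivation:
Roots: B
Mark B: refs=B F E, marked=B
Mark F: refs=B A, marked=B F
Mark E: refs=H, marked=B E F
Mark A: refs=A null H, marked=A B E F
Mark H: refs=I, marked=A B E F H
Mark I: refs=F null, marked=A B E F H I
Unmarked (collected): C D G J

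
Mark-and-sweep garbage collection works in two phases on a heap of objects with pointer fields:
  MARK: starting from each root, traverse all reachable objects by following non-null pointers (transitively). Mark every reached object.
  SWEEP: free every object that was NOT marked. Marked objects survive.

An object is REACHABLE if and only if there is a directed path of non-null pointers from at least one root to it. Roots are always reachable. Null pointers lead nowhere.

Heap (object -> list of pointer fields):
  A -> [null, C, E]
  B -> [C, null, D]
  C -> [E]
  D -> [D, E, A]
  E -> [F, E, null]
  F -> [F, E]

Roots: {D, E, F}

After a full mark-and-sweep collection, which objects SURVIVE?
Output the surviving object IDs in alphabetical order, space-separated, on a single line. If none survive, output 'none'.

Answer: A C D E F

Derivation:
Roots: D E F
Mark D: refs=D E A, marked=D
Mark E: refs=F E null, marked=D E
Mark F: refs=F E, marked=D E F
Mark A: refs=null C E, marked=A D E F
Mark C: refs=E, marked=A C D E F
Unmarked (collected): B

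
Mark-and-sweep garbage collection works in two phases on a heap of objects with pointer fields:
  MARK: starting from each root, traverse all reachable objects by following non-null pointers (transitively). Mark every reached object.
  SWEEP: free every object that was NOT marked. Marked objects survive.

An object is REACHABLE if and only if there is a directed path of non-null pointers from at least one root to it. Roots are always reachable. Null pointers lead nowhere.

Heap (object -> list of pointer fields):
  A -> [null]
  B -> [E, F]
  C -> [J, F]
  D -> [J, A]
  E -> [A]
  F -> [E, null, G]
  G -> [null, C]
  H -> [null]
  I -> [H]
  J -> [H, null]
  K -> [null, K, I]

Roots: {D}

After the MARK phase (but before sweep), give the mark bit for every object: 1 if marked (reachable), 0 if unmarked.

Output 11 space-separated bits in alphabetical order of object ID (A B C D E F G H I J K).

Roots: D
Mark D: refs=J A, marked=D
Mark J: refs=H null, marked=D J
Mark A: refs=null, marked=A D J
Mark H: refs=null, marked=A D H J
Unmarked (collected): B C E F G I K

Answer: 1 0 0 1 0 0 0 1 0 1 0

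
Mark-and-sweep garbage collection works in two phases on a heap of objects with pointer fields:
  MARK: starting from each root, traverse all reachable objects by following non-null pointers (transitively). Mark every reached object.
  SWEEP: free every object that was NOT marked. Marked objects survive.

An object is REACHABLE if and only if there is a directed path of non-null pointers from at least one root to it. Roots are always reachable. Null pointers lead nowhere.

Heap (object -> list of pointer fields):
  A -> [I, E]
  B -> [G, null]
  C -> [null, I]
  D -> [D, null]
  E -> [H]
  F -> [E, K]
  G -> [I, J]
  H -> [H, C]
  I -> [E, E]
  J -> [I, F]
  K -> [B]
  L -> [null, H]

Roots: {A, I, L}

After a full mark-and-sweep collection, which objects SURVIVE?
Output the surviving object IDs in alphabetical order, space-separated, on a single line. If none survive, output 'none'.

Answer: A C E H I L

Derivation:
Roots: A I L
Mark A: refs=I E, marked=A
Mark I: refs=E E, marked=A I
Mark L: refs=null H, marked=A I L
Mark E: refs=H, marked=A E I L
Mark H: refs=H C, marked=A E H I L
Mark C: refs=null I, marked=A C E H I L
Unmarked (collected): B D F G J K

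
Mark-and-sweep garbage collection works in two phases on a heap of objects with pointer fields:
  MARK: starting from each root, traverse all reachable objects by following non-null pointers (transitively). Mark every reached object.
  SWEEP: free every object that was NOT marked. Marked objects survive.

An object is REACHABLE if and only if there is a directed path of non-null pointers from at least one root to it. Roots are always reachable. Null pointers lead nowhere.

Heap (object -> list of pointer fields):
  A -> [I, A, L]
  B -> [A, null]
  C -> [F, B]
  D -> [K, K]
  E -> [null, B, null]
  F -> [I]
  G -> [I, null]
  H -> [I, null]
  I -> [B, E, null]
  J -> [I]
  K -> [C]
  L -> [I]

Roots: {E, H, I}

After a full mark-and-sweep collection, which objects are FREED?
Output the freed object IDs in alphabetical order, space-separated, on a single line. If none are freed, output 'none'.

Answer: C D F G J K

Derivation:
Roots: E H I
Mark E: refs=null B null, marked=E
Mark H: refs=I null, marked=E H
Mark I: refs=B E null, marked=E H I
Mark B: refs=A null, marked=B E H I
Mark A: refs=I A L, marked=A B E H I
Mark L: refs=I, marked=A B E H I L
Unmarked (collected): C D F G J K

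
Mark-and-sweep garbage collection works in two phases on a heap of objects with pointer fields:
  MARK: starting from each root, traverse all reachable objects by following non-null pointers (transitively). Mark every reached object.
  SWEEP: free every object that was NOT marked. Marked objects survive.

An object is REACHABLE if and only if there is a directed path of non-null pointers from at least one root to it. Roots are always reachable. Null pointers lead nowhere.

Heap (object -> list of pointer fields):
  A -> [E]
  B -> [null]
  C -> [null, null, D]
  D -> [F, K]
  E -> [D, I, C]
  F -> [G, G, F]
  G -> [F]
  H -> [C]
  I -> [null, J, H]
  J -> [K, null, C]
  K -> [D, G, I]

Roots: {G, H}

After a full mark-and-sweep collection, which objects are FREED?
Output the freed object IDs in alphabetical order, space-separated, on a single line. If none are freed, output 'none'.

Answer: A B E

Derivation:
Roots: G H
Mark G: refs=F, marked=G
Mark H: refs=C, marked=G H
Mark F: refs=G G F, marked=F G H
Mark C: refs=null null D, marked=C F G H
Mark D: refs=F K, marked=C D F G H
Mark K: refs=D G I, marked=C D F G H K
Mark I: refs=null J H, marked=C D F G H I K
Mark J: refs=K null C, marked=C D F G H I J K
Unmarked (collected): A B E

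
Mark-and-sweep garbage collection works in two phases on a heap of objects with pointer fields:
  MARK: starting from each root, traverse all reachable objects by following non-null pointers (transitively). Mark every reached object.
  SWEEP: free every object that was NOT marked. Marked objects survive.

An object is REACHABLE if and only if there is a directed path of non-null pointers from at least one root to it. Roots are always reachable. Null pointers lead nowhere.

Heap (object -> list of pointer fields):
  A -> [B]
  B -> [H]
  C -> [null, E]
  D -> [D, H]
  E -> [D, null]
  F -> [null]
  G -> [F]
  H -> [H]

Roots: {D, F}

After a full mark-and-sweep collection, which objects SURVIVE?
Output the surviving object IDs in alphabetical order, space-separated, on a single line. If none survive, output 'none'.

Answer: D F H

Derivation:
Roots: D F
Mark D: refs=D H, marked=D
Mark F: refs=null, marked=D F
Mark H: refs=H, marked=D F H
Unmarked (collected): A B C E G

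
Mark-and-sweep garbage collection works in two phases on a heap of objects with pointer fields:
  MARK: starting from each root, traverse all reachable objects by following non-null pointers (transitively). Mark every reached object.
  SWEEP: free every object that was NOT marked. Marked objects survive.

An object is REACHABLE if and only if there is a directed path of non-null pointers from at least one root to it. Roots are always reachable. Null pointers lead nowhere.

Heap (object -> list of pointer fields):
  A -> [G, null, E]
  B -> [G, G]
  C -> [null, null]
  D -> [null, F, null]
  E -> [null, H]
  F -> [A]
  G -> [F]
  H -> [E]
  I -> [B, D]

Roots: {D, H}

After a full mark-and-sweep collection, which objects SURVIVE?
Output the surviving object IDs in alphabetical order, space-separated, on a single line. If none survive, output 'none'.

Answer: A D E F G H

Derivation:
Roots: D H
Mark D: refs=null F null, marked=D
Mark H: refs=E, marked=D H
Mark F: refs=A, marked=D F H
Mark E: refs=null H, marked=D E F H
Mark A: refs=G null E, marked=A D E F H
Mark G: refs=F, marked=A D E F G H
Unmarked (collected): B C I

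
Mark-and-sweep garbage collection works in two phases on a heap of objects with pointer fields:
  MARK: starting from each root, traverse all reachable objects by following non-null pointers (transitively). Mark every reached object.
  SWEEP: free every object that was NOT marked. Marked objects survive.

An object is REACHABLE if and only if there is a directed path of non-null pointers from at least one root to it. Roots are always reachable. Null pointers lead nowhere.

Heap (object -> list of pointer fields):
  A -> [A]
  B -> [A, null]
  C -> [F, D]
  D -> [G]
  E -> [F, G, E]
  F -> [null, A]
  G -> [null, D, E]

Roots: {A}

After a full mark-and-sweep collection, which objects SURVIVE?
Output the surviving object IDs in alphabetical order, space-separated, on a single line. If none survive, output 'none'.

Roots: A
Mark A: refs=A, marked=A
Unmarked (collected): B C D E F G

Answer: A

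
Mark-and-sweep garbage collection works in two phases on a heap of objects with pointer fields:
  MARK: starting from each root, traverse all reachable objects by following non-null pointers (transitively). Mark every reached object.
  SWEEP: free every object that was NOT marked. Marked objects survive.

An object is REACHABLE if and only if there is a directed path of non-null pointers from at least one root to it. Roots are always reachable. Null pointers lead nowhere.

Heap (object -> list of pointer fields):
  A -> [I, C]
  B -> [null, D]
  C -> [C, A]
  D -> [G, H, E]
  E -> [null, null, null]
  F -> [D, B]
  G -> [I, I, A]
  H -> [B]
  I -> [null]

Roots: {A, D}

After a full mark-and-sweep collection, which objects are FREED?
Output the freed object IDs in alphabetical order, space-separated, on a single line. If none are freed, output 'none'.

Roots: A D
Mark A: refs=I C, marked=A
Mark D: refs=G H E, marked=A D
Mark I: refs=null, marked=A D I
Mark C: refs=C A, marked=A C D I
Mark G: refs=I I A, marked=A C D G I
Mark H: refs=B, marked=A C D G H I
Mark E: refs=null null null, marked=A C D E G H I
Mark B: refs=null D, marked=A B C D E G H I
Unmarked (collected): F

Answer: F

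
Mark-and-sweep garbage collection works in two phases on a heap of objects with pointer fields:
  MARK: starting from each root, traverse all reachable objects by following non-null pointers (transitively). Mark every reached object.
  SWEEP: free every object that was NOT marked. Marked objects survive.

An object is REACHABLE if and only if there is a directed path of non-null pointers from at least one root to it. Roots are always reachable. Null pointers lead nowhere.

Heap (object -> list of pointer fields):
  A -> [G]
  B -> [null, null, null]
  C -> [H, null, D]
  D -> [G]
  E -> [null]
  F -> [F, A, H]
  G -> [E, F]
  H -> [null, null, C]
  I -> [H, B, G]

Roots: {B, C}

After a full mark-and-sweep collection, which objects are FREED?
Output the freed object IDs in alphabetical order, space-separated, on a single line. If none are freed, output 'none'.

Answer: I

Derivation:
Roots: B C
Mark B: refs=null null null, marked=B
Mark C: refs=H null D, marked=B C
Mark H: refs=null null C, marked=B C H
Mark D: refs=G, marked=B C D H
Mark G: refs=E F, marked=B C D G H
Mark E: refs=null, marked=B C D E G H
Mark F: refs=F A H, marked=B C D E F G H
Mark A: refs=G, marked=A B C D E F G H
Unmarked (collected): I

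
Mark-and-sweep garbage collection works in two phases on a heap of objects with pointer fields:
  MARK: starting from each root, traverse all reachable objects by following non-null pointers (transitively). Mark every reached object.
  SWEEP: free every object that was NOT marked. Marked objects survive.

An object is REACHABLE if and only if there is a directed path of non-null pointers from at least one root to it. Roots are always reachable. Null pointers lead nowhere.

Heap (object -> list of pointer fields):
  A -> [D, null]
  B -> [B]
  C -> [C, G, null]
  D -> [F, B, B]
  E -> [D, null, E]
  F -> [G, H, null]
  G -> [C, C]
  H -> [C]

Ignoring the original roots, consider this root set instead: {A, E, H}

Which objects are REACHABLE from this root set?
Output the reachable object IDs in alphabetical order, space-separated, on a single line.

Roots: A E H
Mark A: refs=D null, marked=A
Mark E: refs=D null E, marked=A E
Mark H: refs=C, marked=A E H
Mark D: refs=F B B, marked=A D E H
Mark C: refs=C G null, marked=A C D E H
Mark F: refs=G H null, marked=A C D E F H
Mark B: refs=B, marked=A B C D E F H
Mark G: refs=C C, marked=A B C D E F G H
Unmarked (collected): (none)

Answer: A B C D E F G H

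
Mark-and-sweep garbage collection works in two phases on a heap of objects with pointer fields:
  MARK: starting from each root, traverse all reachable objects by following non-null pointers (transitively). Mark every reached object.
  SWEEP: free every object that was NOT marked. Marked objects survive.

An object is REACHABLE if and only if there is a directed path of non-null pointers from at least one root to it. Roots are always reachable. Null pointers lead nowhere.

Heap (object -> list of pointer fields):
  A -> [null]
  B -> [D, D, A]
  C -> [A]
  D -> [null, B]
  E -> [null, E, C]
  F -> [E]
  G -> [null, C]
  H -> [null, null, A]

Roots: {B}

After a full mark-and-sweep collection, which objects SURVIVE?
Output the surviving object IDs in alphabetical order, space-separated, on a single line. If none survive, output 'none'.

Roots: B
Mark B: refs=D D A, marked=B
Mark D: refs=null B, marked=B D
Mark A: refs=null, marked=A B D
Unmarked (collected): C E F G H

Answer: A B D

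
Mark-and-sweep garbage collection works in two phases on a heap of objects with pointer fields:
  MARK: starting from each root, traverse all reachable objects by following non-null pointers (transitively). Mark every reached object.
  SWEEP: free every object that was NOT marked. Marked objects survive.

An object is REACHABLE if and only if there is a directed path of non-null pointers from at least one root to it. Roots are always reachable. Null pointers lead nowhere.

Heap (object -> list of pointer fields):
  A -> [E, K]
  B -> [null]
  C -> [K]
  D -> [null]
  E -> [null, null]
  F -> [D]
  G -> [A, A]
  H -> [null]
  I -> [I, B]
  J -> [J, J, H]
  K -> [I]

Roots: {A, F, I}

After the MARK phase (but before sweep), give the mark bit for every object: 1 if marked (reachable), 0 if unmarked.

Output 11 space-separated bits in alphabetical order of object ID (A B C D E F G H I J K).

Answer: 1 1 0 1 1 1 0 0 1 0 1

Derivation:
Roots: A F I
Mark A: refs=E K, marked=A
Mark F: refs=D, marked=A F
Mark I: refs=I B, marked=A F I
Mark E: refs=null null, marked=A E F I
Mark K: refs=I, marked=A E F I K
Mark D: refs=null, marked=A D E F I K
Mark B: refs=null, marked=A B D E F I K
Unmarked (collected): C G H J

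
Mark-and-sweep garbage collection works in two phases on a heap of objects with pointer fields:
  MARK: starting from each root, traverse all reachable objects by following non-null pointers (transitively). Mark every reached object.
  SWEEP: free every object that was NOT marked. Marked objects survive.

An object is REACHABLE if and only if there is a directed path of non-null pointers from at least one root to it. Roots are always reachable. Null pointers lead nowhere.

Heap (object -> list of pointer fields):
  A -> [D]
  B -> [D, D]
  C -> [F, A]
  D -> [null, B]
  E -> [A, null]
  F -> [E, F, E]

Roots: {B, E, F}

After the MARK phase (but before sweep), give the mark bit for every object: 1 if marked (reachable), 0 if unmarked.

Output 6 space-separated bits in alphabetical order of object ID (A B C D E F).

Roots: B E F
Mark B: refs=D D, marked=B
Mark E: refs=A null, marked=B E
Mark F: refs=E F E, marked=B E F
Mark D: refs=null B, marked=B D E F
Mark A: refs=D, marked=A B D E F
Unmarked (collected): C

Answer: 1 1 0 1 1 1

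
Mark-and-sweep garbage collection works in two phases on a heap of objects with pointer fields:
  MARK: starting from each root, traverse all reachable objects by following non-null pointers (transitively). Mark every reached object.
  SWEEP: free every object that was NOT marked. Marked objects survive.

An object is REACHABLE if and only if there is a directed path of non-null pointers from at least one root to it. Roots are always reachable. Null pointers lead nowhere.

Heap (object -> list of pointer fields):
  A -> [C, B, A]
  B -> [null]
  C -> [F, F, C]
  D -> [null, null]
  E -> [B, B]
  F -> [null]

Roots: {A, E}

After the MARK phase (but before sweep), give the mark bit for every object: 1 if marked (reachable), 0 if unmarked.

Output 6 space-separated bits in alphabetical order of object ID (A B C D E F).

Answer: 1 1 1 0 1 1

Derivation:
Roots: A E
Mark A: refs=C B A, marked=A
Mark E: refs=B B, marked=A E
Mark C: refs=F F C, marked=A C E
Mark B: refs=null, marked=A B C E
Mark F: refs=null, marked=A B C E F
Unmarked (collected): D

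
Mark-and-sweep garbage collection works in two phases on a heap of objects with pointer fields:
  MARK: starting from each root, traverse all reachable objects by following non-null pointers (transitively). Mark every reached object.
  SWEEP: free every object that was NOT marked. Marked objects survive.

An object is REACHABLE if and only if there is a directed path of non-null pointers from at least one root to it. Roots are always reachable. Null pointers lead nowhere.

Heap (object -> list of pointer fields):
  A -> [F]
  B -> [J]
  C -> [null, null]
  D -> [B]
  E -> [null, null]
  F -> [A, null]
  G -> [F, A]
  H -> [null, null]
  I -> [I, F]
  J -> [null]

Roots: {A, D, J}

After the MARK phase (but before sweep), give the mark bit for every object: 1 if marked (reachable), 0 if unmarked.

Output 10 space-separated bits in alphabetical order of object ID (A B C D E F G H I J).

Roots: A D J
Mark A: refs=F, marked=A
Mark D: refs=B, marked=A D
Mark J: refs=null, marked=A D J
Mark F: refs=A null, marked=A D F J
Mark B: refs=J, marked=A B D F J
Unmarked (collected): C E G H I

Answer: 1 1 0 1 0 1 0 0 0 1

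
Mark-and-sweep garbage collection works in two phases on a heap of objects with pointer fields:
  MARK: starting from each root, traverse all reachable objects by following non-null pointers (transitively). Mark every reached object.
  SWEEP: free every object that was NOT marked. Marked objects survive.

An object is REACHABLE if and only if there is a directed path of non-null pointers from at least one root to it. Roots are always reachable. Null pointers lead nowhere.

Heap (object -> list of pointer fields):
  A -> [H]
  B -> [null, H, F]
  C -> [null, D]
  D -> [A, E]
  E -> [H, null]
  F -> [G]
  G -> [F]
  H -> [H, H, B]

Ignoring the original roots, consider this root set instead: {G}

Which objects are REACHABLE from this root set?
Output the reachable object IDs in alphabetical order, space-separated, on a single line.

Answer: F G

Derivation:
Roots: G
Mark G: refs=F, marked=G
Mark F: refs=G, marked=F G
Unmarked (collected): A B C D E H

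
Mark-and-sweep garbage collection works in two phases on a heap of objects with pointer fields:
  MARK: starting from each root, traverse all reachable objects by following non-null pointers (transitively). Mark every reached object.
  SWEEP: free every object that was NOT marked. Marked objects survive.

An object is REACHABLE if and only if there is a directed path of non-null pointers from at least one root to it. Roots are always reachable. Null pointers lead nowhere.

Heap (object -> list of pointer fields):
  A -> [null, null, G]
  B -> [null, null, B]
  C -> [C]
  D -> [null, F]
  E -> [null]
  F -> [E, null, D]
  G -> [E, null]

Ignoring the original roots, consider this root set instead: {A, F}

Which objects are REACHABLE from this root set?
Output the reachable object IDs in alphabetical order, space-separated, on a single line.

Answer: A D E F G

Derivation:
Roots: A F
Mark A: refs=null null G, marked=A
Mark F: refs=E null D, marked=A F
Mark G: refs=E null, marked=A F G
Mark E: refs=null, marked=A E F G
Mark D: refs=null F, marked=A D E F G
Unmarked (collected): B C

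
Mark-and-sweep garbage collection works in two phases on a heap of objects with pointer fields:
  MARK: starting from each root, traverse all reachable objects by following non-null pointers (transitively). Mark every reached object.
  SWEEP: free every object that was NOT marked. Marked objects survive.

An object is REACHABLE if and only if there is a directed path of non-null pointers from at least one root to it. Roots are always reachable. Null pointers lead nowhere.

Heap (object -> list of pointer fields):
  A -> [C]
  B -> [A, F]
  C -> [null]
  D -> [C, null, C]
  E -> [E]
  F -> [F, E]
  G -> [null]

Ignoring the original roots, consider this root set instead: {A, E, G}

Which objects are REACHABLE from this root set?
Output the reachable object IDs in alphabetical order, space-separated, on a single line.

Answer: A C E G

Derivation:
Roots: A E G
Mark A: refs=C, marked=A
Mark E: refs=E, marked=A E
Mark G: refs=null, marked=A E G
Mark C: refs=null, marked=A C E G
Unmarked (collected): B D F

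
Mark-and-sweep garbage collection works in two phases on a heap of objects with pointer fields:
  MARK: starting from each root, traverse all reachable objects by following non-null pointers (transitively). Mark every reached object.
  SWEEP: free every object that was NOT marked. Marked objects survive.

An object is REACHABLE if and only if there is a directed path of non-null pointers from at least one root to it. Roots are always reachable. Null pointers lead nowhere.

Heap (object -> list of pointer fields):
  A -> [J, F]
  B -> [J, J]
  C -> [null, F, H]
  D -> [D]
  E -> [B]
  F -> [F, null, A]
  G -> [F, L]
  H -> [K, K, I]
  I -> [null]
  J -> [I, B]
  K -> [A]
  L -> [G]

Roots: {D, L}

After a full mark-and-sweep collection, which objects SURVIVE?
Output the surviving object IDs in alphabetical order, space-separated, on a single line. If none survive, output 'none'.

Answer: A B D F G I J L

Derivation:
Roots: D L
Mark D: refs=D, marked=D
Mark L: refs=G, marked=D L
Mark G: refs=F L, marked=D G L
Mark F: refs=F null A, marked=D F G L
Mark A: refs=J F, marked=A D F G L
Mark J: refs=I B, marked=A D F G J L
Mark I: refs=null, marked=A D F G I J L
Mark B: refs=J J, marked=A B D F G I J L
Unmarked (collected): C E H K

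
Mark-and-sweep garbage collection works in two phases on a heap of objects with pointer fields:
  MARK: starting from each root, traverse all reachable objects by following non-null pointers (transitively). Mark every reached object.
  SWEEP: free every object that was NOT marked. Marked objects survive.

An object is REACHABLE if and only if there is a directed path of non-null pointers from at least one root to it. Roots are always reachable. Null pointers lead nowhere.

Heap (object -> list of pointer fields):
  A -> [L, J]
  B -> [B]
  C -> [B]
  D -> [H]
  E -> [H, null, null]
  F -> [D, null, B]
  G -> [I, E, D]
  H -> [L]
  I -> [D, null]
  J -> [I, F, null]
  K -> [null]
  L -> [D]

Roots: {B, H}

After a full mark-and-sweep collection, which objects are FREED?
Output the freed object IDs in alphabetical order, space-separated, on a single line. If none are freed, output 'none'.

Roots: B H
Mark B: refs=B, marked=B
Mark H: refs=L, marked=B H
Mark L: refs=D, marked=B H L
Mark D: refs=H, marked=B D H L
Unmarked (collected): A C E F G I J K

Answer: A C E F G I J K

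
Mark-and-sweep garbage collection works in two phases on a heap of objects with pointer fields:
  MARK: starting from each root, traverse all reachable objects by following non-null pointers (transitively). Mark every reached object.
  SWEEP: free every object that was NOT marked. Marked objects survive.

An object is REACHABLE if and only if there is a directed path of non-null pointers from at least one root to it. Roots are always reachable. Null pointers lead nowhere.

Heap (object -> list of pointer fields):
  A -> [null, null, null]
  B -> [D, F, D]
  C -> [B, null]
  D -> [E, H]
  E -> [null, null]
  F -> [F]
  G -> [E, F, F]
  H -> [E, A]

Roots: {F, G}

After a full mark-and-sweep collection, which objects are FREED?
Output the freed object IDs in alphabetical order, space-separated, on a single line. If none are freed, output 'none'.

Answer: A B C D H

Derivation:
Roots: F G
Mark F: refs=F, marked=F
Mark G: refs=E F F, marked=F G
Mark E: refs=null null, marked=E F G
Unmarked (collected): A B C D H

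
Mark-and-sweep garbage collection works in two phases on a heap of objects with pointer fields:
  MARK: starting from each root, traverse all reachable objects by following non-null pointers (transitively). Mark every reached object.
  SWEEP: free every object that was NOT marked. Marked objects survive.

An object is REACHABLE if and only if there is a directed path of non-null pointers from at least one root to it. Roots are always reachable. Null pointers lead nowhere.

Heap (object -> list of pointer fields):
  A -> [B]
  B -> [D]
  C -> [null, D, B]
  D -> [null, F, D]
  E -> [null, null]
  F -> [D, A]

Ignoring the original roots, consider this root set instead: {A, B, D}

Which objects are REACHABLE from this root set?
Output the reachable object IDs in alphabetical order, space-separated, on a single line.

Answer: A B D F

Derivation:
Roots: A B D
Mark A: refs=B, marked=A
Mark B: refs=D, marked=A B
Mark D: refs=null F D, marked=A B D
Mark F: refs=D A, marked=A B D F
Unmarked (collected): C E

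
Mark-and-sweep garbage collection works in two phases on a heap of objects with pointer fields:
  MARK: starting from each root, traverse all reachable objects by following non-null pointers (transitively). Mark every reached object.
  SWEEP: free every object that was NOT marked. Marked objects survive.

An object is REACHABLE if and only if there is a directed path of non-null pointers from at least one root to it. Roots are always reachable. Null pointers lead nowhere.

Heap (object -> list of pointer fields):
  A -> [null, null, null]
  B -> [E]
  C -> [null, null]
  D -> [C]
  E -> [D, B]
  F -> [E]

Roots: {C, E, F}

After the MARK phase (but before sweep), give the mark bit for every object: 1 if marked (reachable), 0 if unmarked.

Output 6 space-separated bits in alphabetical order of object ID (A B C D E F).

Answer: 0 1 1 1 1 1

Derivation:
Roots: C E F
Mark C: refs=null null, marked=C
Mark E: refs=D B, marked=C E
Mark F: refs=E, marked=C E F
Mark D: refs=C, marked=C D E F
Mark B: refs=E, marked=B C D E F
Unmarked (collected): A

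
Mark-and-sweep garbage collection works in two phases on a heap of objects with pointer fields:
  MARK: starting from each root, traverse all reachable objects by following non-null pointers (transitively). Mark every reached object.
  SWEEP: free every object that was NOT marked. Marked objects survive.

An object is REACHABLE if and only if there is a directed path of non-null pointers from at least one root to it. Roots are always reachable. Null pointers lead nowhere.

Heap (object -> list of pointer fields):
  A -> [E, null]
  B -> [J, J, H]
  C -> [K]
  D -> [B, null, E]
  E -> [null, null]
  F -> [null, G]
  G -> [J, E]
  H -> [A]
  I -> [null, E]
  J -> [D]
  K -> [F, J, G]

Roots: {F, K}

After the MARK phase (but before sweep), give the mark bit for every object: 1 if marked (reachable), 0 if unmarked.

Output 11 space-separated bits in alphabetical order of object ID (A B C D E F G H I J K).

Roots: F K
Mark F: refs=null G, marked=F
Mark K: refs=F J G, marked=F K
Mark G: refs=J E, marked=F G K
Mark J: refs=D, marked=F G J K
Mark E: refs=null null, marked=E F G J K
Mark D: refs=B null E, marked=D E F G J K
Mark B: refs=J J H, marked=B D E F G J K
Mark H: refs=A, marked=B D E F G H J K
Mark A: refs=E null, marked=A B D E F G H J K
Unmarked (collected): C I

Answer: 1 1 0 1 1 1 1 1 0 1 1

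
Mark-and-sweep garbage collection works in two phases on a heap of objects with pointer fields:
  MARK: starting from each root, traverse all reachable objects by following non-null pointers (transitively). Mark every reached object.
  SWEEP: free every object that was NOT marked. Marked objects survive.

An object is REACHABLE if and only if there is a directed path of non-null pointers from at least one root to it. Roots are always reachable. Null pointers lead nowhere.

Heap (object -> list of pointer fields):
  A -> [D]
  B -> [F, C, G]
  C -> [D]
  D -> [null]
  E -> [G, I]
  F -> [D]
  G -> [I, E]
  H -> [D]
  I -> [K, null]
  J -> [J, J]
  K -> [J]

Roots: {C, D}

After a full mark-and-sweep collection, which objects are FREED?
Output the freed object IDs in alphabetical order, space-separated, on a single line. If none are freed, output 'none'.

Answer: A B E F G H I J K

Derivation:
Roots: C D
Mark C: refs=D, marked=C
Mark D: refs=null, marked=C D
Unmarked (collected): A B E F G H I J K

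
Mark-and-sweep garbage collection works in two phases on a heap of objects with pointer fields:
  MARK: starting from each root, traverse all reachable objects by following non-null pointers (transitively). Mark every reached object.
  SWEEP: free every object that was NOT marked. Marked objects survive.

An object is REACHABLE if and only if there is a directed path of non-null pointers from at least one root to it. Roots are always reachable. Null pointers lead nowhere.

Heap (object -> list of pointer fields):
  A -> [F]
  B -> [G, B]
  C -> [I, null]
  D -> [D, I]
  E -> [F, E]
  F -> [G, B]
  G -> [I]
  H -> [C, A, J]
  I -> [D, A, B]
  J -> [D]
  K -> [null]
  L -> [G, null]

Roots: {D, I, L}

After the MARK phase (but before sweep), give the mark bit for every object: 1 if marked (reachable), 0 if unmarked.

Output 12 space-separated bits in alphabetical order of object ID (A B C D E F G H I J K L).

Roots: D I L
Mark D: refs=D I, marked=D
Mark I: refs=D A B, marked=D I
Mark L: refs=G null, marked=D I L
Mark A: refs=F, marked=A D I L
Mark B: refs=G B, marked=A B D I L
Mark G: refs=I, marked=A B D G I L
Mark F: refs=G B, marked=A B D F G I L
Unmarked (collected): C E H J K

Answer: 1 1 0 1 0 1 1 0 1 0 0 1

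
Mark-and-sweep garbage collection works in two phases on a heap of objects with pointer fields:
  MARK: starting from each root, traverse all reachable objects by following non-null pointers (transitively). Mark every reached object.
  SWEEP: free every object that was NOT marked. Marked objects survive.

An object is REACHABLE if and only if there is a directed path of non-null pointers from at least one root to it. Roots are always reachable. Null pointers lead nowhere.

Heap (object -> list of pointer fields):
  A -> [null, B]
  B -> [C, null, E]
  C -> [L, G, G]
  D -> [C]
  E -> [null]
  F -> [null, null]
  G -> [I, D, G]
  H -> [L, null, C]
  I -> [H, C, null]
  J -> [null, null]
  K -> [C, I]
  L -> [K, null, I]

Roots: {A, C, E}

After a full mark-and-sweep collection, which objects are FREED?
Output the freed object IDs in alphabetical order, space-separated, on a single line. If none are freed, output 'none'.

Roots: A C E
Mark A: refs=null B, marked=A
Mark C: refs=L G G, marked=A C
Mark E: refs=null, marked=A C E
Mark B: refs=C null E, marked=A B C E
Mark L: refs=K null I, marked=A B C E L
Mark G: refs=I D G, marked=A B C E G L
Mark K: refs=C I, marked=A B C E G K L
Mark I: refs=H C null, marked=A B C E G I K L
Mark D: refs=C, marked=A B C D E G I K L
Mark H: refs=L null C, marked=A B C D E G H I K L
Unmarked (collected): F J

Answer: F J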